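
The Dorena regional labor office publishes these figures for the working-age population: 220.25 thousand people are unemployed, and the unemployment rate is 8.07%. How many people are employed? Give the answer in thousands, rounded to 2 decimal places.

About 2,508.99 thousand are employed.

Labor force = U / u = 220.25 / 0.0807 ≈ 2,729.24 thousand.
Employed = labor force − unemployed = 2,729.24 − 220.25 = 2,508.99 thousand.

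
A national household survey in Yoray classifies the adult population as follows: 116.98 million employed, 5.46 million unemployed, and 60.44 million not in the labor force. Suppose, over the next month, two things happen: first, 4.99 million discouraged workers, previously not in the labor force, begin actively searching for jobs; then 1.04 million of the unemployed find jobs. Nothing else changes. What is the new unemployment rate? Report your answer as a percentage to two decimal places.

New unemployment rate ≈ 7.38%.

Initially, labor force = 116.98 + 5.46 = 122.44 million, so u = 5.46/122.44 = 4.46%.
After the first change, unemployed and labor force both rise by 4.99 → E = 116.98, U = 10.45, labor force = 127.43 million.
After the second change, unemployed falls and employed rises by 1.04; labor force unchanged → E = 118.02, U = 9.41, labor force = 127.43 million.
New unemployment rate = 9.41 / 127.43 = 7.38%.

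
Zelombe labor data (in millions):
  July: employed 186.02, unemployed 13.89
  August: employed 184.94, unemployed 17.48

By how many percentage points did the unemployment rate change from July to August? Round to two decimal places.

The unemployment rate changed by +1.69 percentage points.

July: labor force = 186.02 + 13.89 = 199.91; u = 13.89/199.91 = 6.95%.
August: labor force = 184.94 + 17.48 = 202.42; u = 17.48/202.42 = 8.64%.
Change = 8.64% − 6.95% = +1.69 pp.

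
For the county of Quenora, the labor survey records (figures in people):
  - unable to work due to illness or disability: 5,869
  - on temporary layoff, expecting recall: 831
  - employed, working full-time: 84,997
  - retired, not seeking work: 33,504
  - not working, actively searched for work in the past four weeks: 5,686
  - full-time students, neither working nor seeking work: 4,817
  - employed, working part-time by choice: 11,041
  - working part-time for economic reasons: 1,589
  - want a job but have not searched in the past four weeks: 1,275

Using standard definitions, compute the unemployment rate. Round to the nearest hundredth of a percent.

Unemployment rate ≈ 6.26%.

Employed = 84,997 + 11,041 + 1,589 = 97,627 (anyone who worked, including part-time for economic reasons, counts as employed).
Unemployed = 831 + 5,686 = 6,517 (jobless and actively searching, or on temporary layoff).
Labor force = 97,627 + 6,517 = 104,144.
Unemployment rate = 6,517 / 104,144 = 6.26%.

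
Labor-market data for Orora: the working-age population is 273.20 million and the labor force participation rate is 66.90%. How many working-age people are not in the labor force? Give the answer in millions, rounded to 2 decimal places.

About 90.43 million are not in the labor force.

Share not in the labor force = 1 − 0.6690 = 0.3310.
Not in labor force = 0.3310 × 273.20 ≈ 90.43 million.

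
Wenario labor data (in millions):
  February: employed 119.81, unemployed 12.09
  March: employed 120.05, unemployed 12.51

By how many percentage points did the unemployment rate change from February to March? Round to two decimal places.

February: labor force = 119.81 + 12.09 = 131.90; u = 12.09/131.90 = 9.17%.
March: labor force = 120.05 + 12.51 = 132.56; u = 12.51/132.56 = 9.44%.
Change = 9.44% − 9.17% = +0.27 pp.

The unemployment rate changed by +0.27 percentage points.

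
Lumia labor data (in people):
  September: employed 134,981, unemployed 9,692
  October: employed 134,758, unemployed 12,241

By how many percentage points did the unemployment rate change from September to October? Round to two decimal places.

The unemployment rate changed by +1.63 percentage points.

September: labor force = 134,981 + 9,692 = 144,673; u = 9,692/144,673 = 6.70%.
October: labor force = 134,758 + 12,241 = 146,999; u = 12,241/146,999 = 8.33%.
Change = 8.33% − 6.70% = +1.63 pp.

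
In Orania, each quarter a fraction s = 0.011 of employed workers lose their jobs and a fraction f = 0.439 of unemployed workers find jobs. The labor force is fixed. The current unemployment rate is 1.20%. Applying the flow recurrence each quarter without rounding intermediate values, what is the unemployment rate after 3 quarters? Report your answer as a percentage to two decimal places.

Unemployment rate after three quarters ≈ 2.24%.

With a fixed labor force, u_{t+1} = u_t + s·(1−u_t) − f·u_t = u_t·(1−s−f) + s.
Here 1−s−f = 0.550 and s = 0.011.
u_1 = 0.012000 × 0.550 + 0.011 = 0.017600.
u_2 = 0.017600 × 0.550 + 0.011 = 0.020680.
u_3 = 0.020680 × 0.550 + 0.011 = 0.022374.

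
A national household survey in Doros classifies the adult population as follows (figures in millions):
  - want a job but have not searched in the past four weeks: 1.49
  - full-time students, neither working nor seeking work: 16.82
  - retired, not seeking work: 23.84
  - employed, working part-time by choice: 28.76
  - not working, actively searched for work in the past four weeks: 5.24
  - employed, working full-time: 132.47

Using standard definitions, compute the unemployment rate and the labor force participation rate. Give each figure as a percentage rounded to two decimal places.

Unemployment rate ≈ 3.15%; labor force participation rate ≈ 79.80%.

Employed = 28.76 + 132.47 = 161.23 million.
Unemployed = 5.24 million.
Labor force = 161.23 + 5.24 = 166.47 million.
Not in labor force = 1.49 + 16.82 + 23.84 = 42.15 million (those not working and not actively searching are outside the labor force — including those who want a job but have given up searching).
Civilian working-age population = 166.47 + 42.15 = 208.62 million.
Unemployment rate = 5.24 / 166.47 = 3.15%.
Labor force participation rate = 166.47 / 208.62 = 79.80%.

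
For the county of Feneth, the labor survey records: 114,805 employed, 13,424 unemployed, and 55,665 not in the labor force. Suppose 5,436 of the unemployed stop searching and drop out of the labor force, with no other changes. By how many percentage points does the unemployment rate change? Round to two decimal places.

The unemployment rate changes by −3.96 percentage points.

Initially, labor force = 114,805 + 13,424 = 128,229, so u = 13,424/128,229 = 10.47%.
After the change, unemployed and labor force both fall by 5,436 → E = 114,805, U = 7,988, labor force = 122,793.
New unemployment rate = 7,988 / 122,793 = 6.51%.
Change = 6.51% − 10.47% = −3.96 percentage points.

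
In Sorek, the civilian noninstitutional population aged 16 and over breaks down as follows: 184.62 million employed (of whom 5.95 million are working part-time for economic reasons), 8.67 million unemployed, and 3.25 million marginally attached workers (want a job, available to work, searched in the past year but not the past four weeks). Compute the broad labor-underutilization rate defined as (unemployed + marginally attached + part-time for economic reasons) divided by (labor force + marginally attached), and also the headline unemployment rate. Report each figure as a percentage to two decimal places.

Broad underutilization rate ≈ 9.09%; headline unemployment rate ≈ 4.49%.

Labor force = 184.62 + 8.67 = 193.29 million.
Numerator = 8.67 + 3.25 + 5.95 = 17.87 million.
Denominator = 193.29 + 3.25 = 196.54 million.
Broad rate = 17.87 / 196.54 = 9.09%.
Headline unemployment rate = 8.67 / 193.29 = 4.49%.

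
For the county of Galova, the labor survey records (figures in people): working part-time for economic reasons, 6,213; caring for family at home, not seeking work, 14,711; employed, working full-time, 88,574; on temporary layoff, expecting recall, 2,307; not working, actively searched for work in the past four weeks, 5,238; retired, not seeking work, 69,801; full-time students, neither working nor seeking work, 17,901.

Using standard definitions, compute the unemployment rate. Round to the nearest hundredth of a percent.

Employed = 6,213 + 88,574 = 94,787 (anyone who worked, including part-time for economic reasons, counts as employed).
Unemployed = 2,307 + 5,238 = 7,545 (jobless and actively searching, or on temporary layoff).
Labor force = 94,787 + 7,545 = 102,332.
Unemployment rate = 7,545 / 102,332 = 7.37%.

Unemployment rate ≈ 7.37%.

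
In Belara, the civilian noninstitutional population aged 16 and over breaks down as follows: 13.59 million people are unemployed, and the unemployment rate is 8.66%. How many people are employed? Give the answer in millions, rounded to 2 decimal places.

Labor force = U / u = 13.59 / 0.0866 ≈ 156.93 million.
Employed = labor force − unemployed = 156.93 − 13.59 = 143.34 million.

About 143.34 million are employed.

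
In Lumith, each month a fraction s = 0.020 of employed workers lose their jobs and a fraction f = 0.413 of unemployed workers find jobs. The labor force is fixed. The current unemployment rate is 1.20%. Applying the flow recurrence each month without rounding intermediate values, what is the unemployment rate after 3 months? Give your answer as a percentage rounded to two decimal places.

With a fixed labor force, u_{t+1} = u_t + s·(1−u_t) − f·u_t = u_t·(1−s−f) + s.
Here 1−s−f = 0.567 and s = 0.020.
u_1 = 0.012000 × 0.567 + 0.020 = 0.026804.
u_2 = 0.026804 × 0.567 + 0.020 = 0.035198.
u_3 = 0.035198 × 0.567 + 0.020 = 0.039957.

Unemployment rate after three months ≈ 4.00%.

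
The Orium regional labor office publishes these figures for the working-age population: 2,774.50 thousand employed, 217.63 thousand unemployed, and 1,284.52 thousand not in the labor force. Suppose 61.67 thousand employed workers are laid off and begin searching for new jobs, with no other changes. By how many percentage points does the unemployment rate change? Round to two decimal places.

Initially, labor force = 2,774.50 + 217.63 = 2,992.13 thousand, so u = 217.63/2,992.13 = 7.27%.
After the change, employed falls and unemployed rises by 61.67; labor force unchanged → E = 2,712.83, U = 279.30, labor force = 2,992.13 thousand.
New unemployment rate = 279.30 / 2,992.13 = 9.33%.
Change = 9.33% − 7.27% = +2.06 percentage points.

The unemployment rate changes by +2.06 percentage points.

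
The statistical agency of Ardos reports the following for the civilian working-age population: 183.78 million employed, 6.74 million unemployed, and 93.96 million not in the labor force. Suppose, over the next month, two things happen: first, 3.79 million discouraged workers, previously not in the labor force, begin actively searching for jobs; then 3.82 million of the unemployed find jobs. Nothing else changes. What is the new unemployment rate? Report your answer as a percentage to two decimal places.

New unemployment rate ≈ 3.45%.

Initially, labor force = 183.78 + 6.74 = 190.52 million, so u = 6.74/190.52 = 3.54%.
After the first change, unemployed and labor force both rise by 3.79 → E = 183.78, U = 10.53, labor force = 194.31 million.
After the second change, unemployed falls and employed rises by 3.82; labor force unchanged → E = 187.60, U = 6.71, labor force = 194.31 million.
New unemployment rate = 6.71 / 194.31 = 3.45%.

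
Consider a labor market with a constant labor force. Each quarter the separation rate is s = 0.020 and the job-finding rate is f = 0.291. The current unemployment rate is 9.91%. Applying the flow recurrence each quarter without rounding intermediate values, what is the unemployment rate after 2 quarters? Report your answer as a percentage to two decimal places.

Unemployment rate after two quarters ≈ 8.08%.

With a fixed labor force, u_{t+1} = u_t + s·(1−u_t) − f·u_t = u_t·(1−s−f) + s.
Here 1−s−f = 0.689 and s = 0.020.
u_1 = 0.099100 × 0.689 + 0.020 = 0.088280.
u_2 = 0.088280 × 0.689 + 0.020 = 0.080825.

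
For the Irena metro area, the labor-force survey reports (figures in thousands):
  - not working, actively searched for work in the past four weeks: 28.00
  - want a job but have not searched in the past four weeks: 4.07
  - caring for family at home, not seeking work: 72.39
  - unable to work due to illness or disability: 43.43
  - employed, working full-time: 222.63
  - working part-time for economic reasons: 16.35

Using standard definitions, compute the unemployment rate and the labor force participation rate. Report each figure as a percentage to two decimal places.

Employed = 222.63 + 16.35 = 238.98 thousand (anyone who worked, including part-time for economic reasons, counts as employed).
Unemployed = 28.00 thousand.
Labor force = 238.98 + 28.00 = 266.98 thousand.
Not in labor force = 4.07 + 72.39 + 43.43 = 119.89 thousand (those not working and not actively searching are outside the labor force — including those who want a job but have given up searching).
Civilian working-age population = 266.98 + 119.89 = 386.87 thousand.
Unemployment rate = 28.00 / 266.98 = 10.49%.
Labor force participation rate = 266.98 / 386.87 = 69.01%.

Unemployment rate ≈ 10.49%; labor force participation rate ≈ 69.01%.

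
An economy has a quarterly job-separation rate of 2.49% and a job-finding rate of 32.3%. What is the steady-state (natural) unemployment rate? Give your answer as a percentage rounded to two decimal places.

Steady-state unemployment rate ≈ 7.16%.

At steady state the flows balance: s·E = f·U, so U/(E+U) = s/(s+f).
u* = 2.49 / (2.49 + 32.3) = 2.49 / 34.79 = 7.16%.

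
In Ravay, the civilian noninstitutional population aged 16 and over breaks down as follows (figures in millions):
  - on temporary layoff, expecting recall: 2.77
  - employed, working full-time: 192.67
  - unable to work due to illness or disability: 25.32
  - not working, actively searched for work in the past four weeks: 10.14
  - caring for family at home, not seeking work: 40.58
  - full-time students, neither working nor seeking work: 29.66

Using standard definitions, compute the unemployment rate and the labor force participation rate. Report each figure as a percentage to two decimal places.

Employed = 192.67 million.
Unemployed = 2.77 + 10.14 = 12.91 million (jobless and actively searching, or on temporary layoff).
Labor force = 192.67 + 12.91 = 205.58 million.
Not in labor force = 25.32 + 40.58 + 29.66 = 95.56 million (those not working and not actively searching are outside the labor force).
Civilian working-age population = 205.58 + 95.56 = 301.14 million.
Unemployment rate = 12.91 / 205.58 = 6.28%.
Labor force participation rate = 205.58 / 301.14 = 68.27%.

Unemployment rate ≈ 6.28%; labor force participation rate ≈ 68.27%.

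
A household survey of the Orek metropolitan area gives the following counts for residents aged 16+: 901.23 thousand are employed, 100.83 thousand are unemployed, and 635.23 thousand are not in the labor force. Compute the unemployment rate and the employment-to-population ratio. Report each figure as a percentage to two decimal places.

Labor force = employed + unemployed = 901.23 + 100.83 = 1,002.06 thousand.
Working-age population = 1,002.06 + 635.23 = 1,637.29 thousand.
Unemployment rate = 100.83 / 1,002.06 = 10.06%.
Employment-population ratio = 901.23 / 1,637.29 = 55.04%.

Unemployment rate ≈ 10.06%; employment-population ratio ≈ 55.04%.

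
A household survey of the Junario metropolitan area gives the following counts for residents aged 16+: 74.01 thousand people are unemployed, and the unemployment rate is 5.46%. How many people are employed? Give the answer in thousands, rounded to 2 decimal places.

About 1,281.48 thousand are employed.

Labor force = U / u = 74.01 / 0.0546 ≈ 1,355.49 thousand.
Employed = labor force − unemployed = 1,355.49 − 74.01 = 1,281.48 thousand.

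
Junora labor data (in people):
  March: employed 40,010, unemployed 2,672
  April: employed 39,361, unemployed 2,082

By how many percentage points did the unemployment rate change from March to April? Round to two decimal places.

The unemployment rate changed by −1.24 percentage points.

March: labor force = 40,010 + 2,672 = 42,682; u = 2,672/42,682 = 6.26%.
April: labor force = 39,361 + 2,082 = 41,443; u = 2,082/41,443 = 5.02%.
Change = 5.02% − 6.26% = −1.24 pp.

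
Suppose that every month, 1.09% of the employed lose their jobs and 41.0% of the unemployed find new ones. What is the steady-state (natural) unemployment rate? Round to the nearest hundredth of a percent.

At steady state the flows balance: s·E = f·U, so U/(E+U) = s/(s+f).
u* = 1.09 / (1.09 + 41.0) = 1.09 / 42.09 = 2.59%.

Steady-state unemployment rate ≈ 2.59%.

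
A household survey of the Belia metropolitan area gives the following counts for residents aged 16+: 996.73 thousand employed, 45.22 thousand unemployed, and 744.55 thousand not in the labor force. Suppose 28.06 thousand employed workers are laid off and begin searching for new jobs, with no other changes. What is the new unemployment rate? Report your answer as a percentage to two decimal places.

New unemployment rate ≈ 7.03%.

Initially, labor force = 996.73 + 45.22 = 1,041.95 thousand, so u = 45.22/1,041.95 = 4.34%.
After the change, employed falls and unemployed rises by 28.06; labor force unchanged → E = 968.67, U = 73.28, labor force = 1,041.95 thousand.
New unemployment rate = 73.28 / 1,041.95 = 7.03%.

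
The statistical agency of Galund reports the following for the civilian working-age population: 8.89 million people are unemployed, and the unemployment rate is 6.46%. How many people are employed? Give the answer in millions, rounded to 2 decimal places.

Labor force = U / u = 8.89 / 0.0646 ≈ 137.62 million.
Employed = labor force − unemployed = 137.62 − 8.89 = 128.73 million.

About 128.73 million are employed.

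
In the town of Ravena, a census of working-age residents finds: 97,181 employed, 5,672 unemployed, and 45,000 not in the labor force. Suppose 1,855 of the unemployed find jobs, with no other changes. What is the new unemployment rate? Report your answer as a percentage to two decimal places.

Initially, labor force = 97,181 + 5,672 = 102,853, so u = 5,672/102,853 = 5.51%.
After the change, unemployed falls and employed rises by 1,855; labor force unchanged → E = 99,036, U = 3,817, labor force = 102,853.
New unemployment rate = 3,817 / 102,853 = 3.71%.

New unemployment rate ≈ 3.71%.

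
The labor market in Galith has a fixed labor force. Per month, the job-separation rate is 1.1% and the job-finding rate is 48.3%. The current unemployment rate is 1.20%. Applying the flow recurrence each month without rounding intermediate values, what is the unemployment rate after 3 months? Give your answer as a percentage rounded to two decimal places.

With a fixed labor force, u_{t+1} = u_t + s·(1−u_t) − f·u_t = u_t·(1−s−f) + s.
Here 1−s−f = 0.506 and s = 0.011.
u_1 = 0.012000 × 0.506 + 0.011 = 0.017072.
u_2 = 0.017072 × 0.506 + 0.011 = 0.019638.
u_3 = 0.019638 × 0.506 + 0.011 = 0.020937.

Unemployment rate after three months ≈ 2.09%.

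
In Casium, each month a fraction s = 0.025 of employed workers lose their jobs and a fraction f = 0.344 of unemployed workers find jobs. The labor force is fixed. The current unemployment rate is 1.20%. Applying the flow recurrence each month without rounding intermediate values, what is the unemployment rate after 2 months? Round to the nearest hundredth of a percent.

Unemployment rate after two months ≈ 4.56%.

With a fixed labor force, u_{t+1} = u_t + s·(1−u_t) − f·u_t = u_t·(1−s−f) + s.
Here 1−s−f = 0.631 and s = 0.025.
u_1 = 0.012000 × 0.631 + 0.025 = 0.032572.
u_2 = 0.032572 × 0.631 + 0.025 = 0.045553.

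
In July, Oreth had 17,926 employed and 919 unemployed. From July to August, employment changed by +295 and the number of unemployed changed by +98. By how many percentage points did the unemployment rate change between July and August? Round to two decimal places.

The unemployment rate changed by +0.41 percentage points.

July: labor force = 17,926 + 919 = 18,845; u = 919/18,845 = 4.88%.
August: labor force = 18,221 + 1,017 = 19,238; u = 1,017/19,238 = 5.29%.
Change = 5.29% − 4.88% = +0.41 pp.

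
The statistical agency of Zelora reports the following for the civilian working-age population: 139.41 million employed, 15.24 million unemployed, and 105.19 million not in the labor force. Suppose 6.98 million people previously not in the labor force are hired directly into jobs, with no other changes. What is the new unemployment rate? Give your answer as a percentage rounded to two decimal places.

New unemployment rate ≈ 9.43%.

Initially, labor force = 139.41 + 15.24 = 154.65 million, so u = 15.24/154.65 = 9.85%.
After the change, employed and labor force both rise by 6.98; unemployed unchanged → E = 146.39, U = 15.24, labor force = 161.63 million.
New unemployment rate = 15.24 / 161.63 = 9.43%.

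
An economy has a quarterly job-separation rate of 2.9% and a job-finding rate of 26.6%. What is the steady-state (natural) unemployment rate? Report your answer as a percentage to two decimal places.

At steady state the flows balance: s·E = f·U, so U/(E+U) = s/(s+f).
u* = 2.9 / (2.9 + 26.6) = 2.9 / 29.50 = 9.83%.

Steady-state unemployment rate ≈ 9.83%.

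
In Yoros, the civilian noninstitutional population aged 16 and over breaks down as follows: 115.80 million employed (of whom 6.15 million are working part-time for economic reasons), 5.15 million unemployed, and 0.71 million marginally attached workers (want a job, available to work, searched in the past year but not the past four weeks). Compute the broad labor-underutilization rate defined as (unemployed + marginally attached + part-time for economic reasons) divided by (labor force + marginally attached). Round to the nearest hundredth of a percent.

Broad underutilization rate ≈ 9.87%.

Labor force = 115.80 + 5.15 = 120.95 million.
Numerator = 5.15 + 0.71 + 6.15 = 12.01 million.
Denominator = 120.95 + 0.71 = 121.66 million.
Broad rate = 12.01 / 121.66 = 9.87%.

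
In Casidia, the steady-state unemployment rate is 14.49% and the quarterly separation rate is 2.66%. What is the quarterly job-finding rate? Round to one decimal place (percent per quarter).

Job-finding rate ≈ 15.7% per quarter.

From u* = s/(s+f): f = s·(1−u)/u.
f = 2.66 × (1 − 0.1449) / 0.1449 = 2.2746 / 0.1449 ≈ 15.7% per quarter.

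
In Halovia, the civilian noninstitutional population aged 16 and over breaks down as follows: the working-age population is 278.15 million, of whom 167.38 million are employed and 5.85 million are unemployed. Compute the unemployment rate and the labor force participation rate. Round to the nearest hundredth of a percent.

Labor force = employed + unemployed = 167.38 + 5.85 = 173.23 million.
Unemployment rate = 5.85 / 173.23 = 3.38%.
Labor force participation rate = 173.23 / 278.15 = 62.28%.

Unemployment rate ≈ 3.38%; labor force participation rate ≈ 62.28%.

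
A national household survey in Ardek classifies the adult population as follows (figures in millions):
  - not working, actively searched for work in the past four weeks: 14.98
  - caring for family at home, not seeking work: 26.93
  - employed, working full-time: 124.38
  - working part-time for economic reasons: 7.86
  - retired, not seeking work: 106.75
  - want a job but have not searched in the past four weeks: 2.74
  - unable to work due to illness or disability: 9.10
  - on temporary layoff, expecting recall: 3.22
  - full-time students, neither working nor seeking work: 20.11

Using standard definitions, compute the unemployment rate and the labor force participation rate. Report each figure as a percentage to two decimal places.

Employed = 124.38 + 7.86 = 132.24 million (anyone who worked, including part-time for economic reasons, counts as employed).
Unemployed = 14.98 + 3.22 = 18.20 million (jobless and actively searching, or on temporary layoff).
Labor force = 132.24 + 18.20 = 150.44 million.
Not in labor force = 26.93 + 106.75 + 2.74 + 9.10 + 20.11 = 165.63 million (those not working and not actively searching are outside the labor force — including those who want a job but have given up searching).
Civilian working-age population = 150.44 + 165.63 = 316.07 million.
Unemployment rate = 18.20 / 150.44 = 12.10%.
Labor force participation rate = 150.44 / 316.07 = 47.60%.

Unemployment rate ≈ 12.10%; labor force participation rate ≈ 47.60%.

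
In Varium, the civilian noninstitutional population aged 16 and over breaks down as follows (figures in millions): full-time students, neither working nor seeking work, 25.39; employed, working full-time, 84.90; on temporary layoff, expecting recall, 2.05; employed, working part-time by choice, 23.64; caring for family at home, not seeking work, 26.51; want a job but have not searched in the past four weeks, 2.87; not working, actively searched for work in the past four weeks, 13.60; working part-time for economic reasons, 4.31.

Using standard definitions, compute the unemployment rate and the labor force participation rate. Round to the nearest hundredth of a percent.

Unemployment rate ≈ 12.18%; labor force participation rate ≈ 70.12%.

Employed = 84.90 + 23.64 + 4.31 = 112.85 million (anyone who worked, including part-time for economic reasons, counts as employed).
Unemployed = 2.05 + 13.60 = 15.65 million (jobless and actively searching, or on temporary layoff).
Labor force = 112.85 + 15.65 = 128.50 million.
Not in labor force = 25.39 + 26.51 + 2.87 = 54.77 million (those not working and not actively searching are outside the labor force — including those who want a job but have given up searching).
Civilian working-age population = 128.50 + 54.77 = 183.27 million.
Unemployment rate = 15.65 / 128.50 = 12.18%.
Labor force participation rate = 128.50 / 183.27 = 70.12%.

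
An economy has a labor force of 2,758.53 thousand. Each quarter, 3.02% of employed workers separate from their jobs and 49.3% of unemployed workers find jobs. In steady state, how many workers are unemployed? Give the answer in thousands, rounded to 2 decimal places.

Steady-state unemployment rate u* = s/(s+f) = 3.02/(3.02+49.3) = 0.057722.
Unemployed = u* × labor force = 0.057722 × 2,758.53 ≈ 159.23 thousand.

About 159.23 thousand are unemployed in steady state.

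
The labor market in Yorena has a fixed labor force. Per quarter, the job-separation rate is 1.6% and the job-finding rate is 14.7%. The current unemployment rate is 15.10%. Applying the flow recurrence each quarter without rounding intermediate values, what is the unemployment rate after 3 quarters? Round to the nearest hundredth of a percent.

Unemployment rate after three quarters ≈ 12.91%.

With a fixed labor force, u_{t+1} = u_t + s·(1−u_t) − f·u_t = u_t·(1−s−f) + s.
Here 1−s−f = 0.837 and s = 0.016.
u_1 = 0.151000 × 0.837 + 0.016 = 0.142387.
u_2 = 0.142387 × 0.837 + 0.016 = 0.135178.
u_3 = 0.135178 × 0.837 + 0.016 = 0.129144.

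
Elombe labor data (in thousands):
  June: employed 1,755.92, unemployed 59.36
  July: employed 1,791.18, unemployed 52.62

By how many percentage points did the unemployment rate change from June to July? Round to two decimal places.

June: labor force = 1,755.92 + 59.36 = 1,815.28; u = 59.36/1,815.28 = 3.27%.
July: labor force = 1,791.18 + 52.62 = 1,843.80; u = 52.62/1,843.80 = 2.85%.
Change = 2.85% − 3.27% = −0.42 pp.

The unemployment rate changed by −0.42 percentage points.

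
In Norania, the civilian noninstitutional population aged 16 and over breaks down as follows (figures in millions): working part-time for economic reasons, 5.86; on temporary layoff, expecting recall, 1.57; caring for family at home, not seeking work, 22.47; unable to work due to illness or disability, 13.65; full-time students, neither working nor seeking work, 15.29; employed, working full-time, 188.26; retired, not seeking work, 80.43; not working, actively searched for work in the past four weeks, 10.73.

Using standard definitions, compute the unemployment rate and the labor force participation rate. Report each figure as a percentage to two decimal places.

Employed = 5.86 + 188.26 = 194.12 million (anyone who worked, including part-time for economic reasons, counts as employed).
Unemployed = 1.57 + 10.73 = 12.30 million (jobless and actively searching, or on temporary layoff).
Labor force = 194.12 + 12.30 = 206.42 million.
Not in labor force = 22.47 + 13.65 + 15.29 + 80.43 = 131.84 million (those not working and not actively searching are outside the labor force).
Civilian working-age population = 206.42 + 131.84 = 338.26 million.
Unemployment rate = 12.30 / 206.42 = 5.96%.
Labor force participation rate = 206.42 / 338.26 = 61.02%.

Unemployment rate ≈ 5.96%; labor force participation rate ≈ 61.02%.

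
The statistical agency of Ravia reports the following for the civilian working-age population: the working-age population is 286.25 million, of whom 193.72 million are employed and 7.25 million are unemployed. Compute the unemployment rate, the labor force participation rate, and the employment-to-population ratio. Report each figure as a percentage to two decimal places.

Labor force = employed + unemployed = 193.72 + 7.25 = 200.97 million.
Unemployment rate = 7.25 / 200.97 = 3.61%.
Labor force participation rate = 200.97 / 286.25 = 70.21%.
Employment-population ratio = 193.72 / 286.25 = 67.68%.

Unemployment rate ≈ 3.61%; labor force participation rate ≈ 70.21%; employment-population ratio ≈ 67.68%.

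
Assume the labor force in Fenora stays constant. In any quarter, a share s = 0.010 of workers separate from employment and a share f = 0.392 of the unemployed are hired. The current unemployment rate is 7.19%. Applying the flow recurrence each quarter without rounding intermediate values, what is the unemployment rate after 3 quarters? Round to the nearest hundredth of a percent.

Unemployment rate after three quarters ≈ 3.49%.

With a fixed labor force, u_{t+1} = u_t + s·(1−u_t) − f·u_t = u_t·(1−s−f) + s.
Here 1−s−f = 0.598 and s = 0.010.
u_1 = 0.071900 × 0.598 + 0.010 = 0.052996.
u_2 = 0.052996 × 0.598 + 0.010 = 0.041692.
u_3 = 0.041692 × 0.598 + 0.010 = 0.034932.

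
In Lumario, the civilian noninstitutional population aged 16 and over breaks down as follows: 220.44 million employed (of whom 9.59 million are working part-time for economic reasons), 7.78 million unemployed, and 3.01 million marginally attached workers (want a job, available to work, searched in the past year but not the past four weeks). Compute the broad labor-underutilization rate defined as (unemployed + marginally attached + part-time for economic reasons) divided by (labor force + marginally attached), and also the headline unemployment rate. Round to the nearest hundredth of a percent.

Labor force = 220.44 + 7.78 = 228.22 million.
Numerator = 7.78 + 3.01 + 9.59 = 20.38 million.
Denominator = 228.22 + 3.01 = 231.23 million.
Broad rate = 20.38 / 231.23 = 8.81%.
Headline unemployment rate = 7.78 / 228.22 = 3.41%.

Broad underutilization rate ≈ 8.81%; headline unemployment rate ≈ 3.41%.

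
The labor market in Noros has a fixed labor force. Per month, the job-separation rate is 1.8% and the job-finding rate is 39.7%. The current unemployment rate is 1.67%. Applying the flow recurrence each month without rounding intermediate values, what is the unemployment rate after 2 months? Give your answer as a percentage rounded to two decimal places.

Unemployment rate after two months ≈ 3.42%.

With a fixed labor force, u_{t+1} = u_t + s·(1−u_t) − f·u_t = u_t·(1−s−f) + s.
Here 1−s−f = 0.585 and s = 0.018.
u_1 = 0.016700 × 0.585 + 0.018 = 0.027769.
u_2 = 0.027769 × 0.585 + 0.018 = 0.034245.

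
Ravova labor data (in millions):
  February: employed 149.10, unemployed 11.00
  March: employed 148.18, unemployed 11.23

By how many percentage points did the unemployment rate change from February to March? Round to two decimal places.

February: labor force = 149.10 + 11.00 = 160.10; u = 11.00/160.10 = 6.87%.
March: labor force = 148.18 + 11.23 = 159.41; u = 11.23/159.41 = 7.04%.
Change = 7.04% − 6.87% = +0.17 pp.

The unemployment rate changed by +0.17 percentage points.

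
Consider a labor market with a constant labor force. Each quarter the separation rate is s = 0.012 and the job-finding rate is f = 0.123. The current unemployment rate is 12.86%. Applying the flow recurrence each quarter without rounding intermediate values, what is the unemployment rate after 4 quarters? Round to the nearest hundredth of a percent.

Unemployment rate after four quarters ≈ 11.11%.

With a fixed labor force, u_{t+1} = u_t + s·(1−u_t) − f·u_t = u_t·(1−s−f) + s.
Here 1−s−f = 0.865 and s = 0.012.
u_1 = 0.128600 × 0.865 + 0.012 = 0.123239.
u_2 = 0.123239 × 0.865 + 0.012 = 0.118602.
u_3 = 0.118602 × 0.865 + 0.012 = 0.114591.
u_4 = 0.114591 × 0.865 + 0.012 = 0.111121.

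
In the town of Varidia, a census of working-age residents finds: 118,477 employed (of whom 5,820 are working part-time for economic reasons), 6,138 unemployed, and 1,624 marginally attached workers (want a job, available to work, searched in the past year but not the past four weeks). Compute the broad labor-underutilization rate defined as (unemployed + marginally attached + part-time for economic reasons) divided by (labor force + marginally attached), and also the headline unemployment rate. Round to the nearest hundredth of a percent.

Labor force = 118,477 + 6,138 = 124,615.
Numerator = 6,138 + 1,624 + 5,820 = 13,582.
Denominator = 124,615 + 1,624 = 126,239.
Broad rate = 13,582 / 126,239 = 10.76%.
Headline unemployment rate = 6,138 / 124,615 = 4.93%.

Broad underutilization rate ≈ 10.76%; headline unemployment rate ≈ 4.93%.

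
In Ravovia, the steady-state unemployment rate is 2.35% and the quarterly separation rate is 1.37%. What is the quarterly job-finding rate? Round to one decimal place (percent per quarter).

Job-finding rate ≈ 56.9% per quarter.

From u* = s/(s+f): f = s·(1−u)/u.
f = 1.37 × (1 − 0.0235) / 0.0235 = 1.3378 / 0.0235 ≈ 56.9% per quarter.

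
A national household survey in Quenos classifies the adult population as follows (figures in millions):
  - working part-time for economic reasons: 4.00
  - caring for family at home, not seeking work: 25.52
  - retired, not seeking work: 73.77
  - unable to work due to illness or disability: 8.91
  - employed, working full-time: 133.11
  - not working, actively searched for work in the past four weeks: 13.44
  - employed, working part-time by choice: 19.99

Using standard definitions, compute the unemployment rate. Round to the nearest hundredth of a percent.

Unemployment rate ≈ 7.88%.

Employed = 4.00 + 133.11 + 19.99 = 157.10 million (anyone who worked, including part-time for economic reasons, counts as employed).
Unemployed = 13.44 million.
Labor force = 157.10 + 13.44 = 170.54 million.
Unemployment rate = 13.44 / 170.54 = 7.88%.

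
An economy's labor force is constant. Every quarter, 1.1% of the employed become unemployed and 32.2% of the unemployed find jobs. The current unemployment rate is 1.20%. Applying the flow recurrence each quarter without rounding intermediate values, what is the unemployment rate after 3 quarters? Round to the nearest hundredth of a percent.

With a fixed labor force, u_{t+1} = u_t + s·(1−u_t) − f·u_t = u_t·(1−s−f) + s.
Here 1−s−f = 0.667 and s = 0.011.
u_1 = 0.012000 × 0.667 + 0.011 = 0.019004.
u_2 = 0.019004 × 0.667 + 0.011 = 0.023676.
u_3 = 0.023676 × 0.667 + 0.011 = 0.026792.

Unemployment rate after three quarters ≈ 2.68%.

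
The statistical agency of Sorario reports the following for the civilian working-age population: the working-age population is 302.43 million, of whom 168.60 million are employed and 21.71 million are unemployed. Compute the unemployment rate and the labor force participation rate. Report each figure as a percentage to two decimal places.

Unemployment rate ≈ 11.41%; labor force participation rate ≈ 62.93%.

Labor force = employed + unemployed = 168.60 + 21.71 = 190.31 million.
Unemployment rate = 21.71 / 190.31 = 11.41%.
Labor force participation rate = 190.31 / 302.43 = 62.93%.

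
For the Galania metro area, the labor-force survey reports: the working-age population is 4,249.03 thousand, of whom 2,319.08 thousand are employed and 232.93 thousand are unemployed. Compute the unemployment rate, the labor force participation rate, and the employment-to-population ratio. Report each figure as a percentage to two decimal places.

Unemployment rate ≈ 9.13%; labor force participation rate ≈ 60.06%; employment-population ratio ≈ 54.58%.

Labor force = employed + unemployed = 2,319.08 + 232.93 = 2,552.01 thousand.
Unemployment rate = 232.93 / 2,552.01 = 9.13%.
Labor force participation rate = 2,552.01 / 4,249.03 = 60.06%.
Employment-population ratio = 2,319.08 / 4,249.03 = 54.58%.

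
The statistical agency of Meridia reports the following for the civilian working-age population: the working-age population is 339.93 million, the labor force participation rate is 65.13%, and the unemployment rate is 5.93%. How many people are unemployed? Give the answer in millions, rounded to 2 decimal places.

About 13.13 million are unemployed.

Labor force = 0.6513 × 339.93 = 221.40 million.
Unemployed = 0.0593 × 221.40 ≈ 13.13 million.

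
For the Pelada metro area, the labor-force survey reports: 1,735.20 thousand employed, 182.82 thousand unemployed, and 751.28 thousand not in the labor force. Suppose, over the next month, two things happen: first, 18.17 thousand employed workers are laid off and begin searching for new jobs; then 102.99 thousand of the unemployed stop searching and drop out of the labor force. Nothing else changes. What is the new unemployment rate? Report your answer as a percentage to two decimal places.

New unemployment rate ≈ 5.40%.

Initially, labor force = 1,735.20 + 182.82 = 1,918.02 thousand, so u = 182.82/1,918.02 = 9.53%.
After the first change, employed falls and unemployed rises by 18.17; labor force unchanged → E = 1,717.03, U = 200.99, labor force = 1,918.02 thousand.
After the second change, unemployed and labor force both fall by 102.99 → E = 1,717.03, U = 98.00, labor force = 1,815.03 thousand.
New unemployment rate = 98.00 / 1,815.03 = 5.40%.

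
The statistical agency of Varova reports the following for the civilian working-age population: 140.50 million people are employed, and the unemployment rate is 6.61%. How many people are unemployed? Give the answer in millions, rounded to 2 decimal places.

About 9.94 million are unemployed.

Let U be the number unemployed. The labor force is E + U, and U/(E+U) = 0.0661.
So U = 0.0661 × 140.50 / (1 − 0.0661) = 9.2871 / 0.9339 ≈ 9.94 million.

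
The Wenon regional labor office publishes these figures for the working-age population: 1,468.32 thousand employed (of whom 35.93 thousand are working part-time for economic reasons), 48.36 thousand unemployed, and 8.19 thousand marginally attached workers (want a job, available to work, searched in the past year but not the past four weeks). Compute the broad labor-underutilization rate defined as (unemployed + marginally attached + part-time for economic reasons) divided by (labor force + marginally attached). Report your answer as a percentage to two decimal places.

Broad underutilization rate ≈ 6.06%.

Labor force = 1,468.32 + 48.36 = 1,516.68 thousand.
Numerator = 48.36 + 8.19 + 35.93 = 92.48 thousand.
Denominator = 1,516.68 + 8.19 = 1,524.87 thousand.
Broad rate = 92.48 / 1,524.87 = 6.06%.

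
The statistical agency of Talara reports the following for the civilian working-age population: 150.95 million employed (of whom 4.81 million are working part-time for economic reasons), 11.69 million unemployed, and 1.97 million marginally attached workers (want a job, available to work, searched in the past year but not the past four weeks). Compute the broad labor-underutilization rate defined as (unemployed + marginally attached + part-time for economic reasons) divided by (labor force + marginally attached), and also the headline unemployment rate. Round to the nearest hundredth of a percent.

Broad underutilization rate ≈ 11.22%; headline unemployment rate ≈ 7.19%.

Labor force = 150.95 + 11.69 = 162.64 million.
Numerator = 11.69 + 1.97 + 4.81 = 18.47 million.
Denominator = 162.64 + 1.97 = 164.61 million.
Broad rate = 18.47 / 164.61 = 11.22%.
Headline unemployment rate = 11.69 / 162.64 = 7.19%.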